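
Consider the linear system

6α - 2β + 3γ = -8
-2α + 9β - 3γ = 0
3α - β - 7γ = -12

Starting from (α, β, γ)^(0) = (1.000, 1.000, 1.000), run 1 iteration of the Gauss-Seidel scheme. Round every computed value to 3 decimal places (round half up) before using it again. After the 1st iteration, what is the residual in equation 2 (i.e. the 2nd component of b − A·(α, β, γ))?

0.213

Iteration 1:
  α = (-8 - (-2)·1.000 - (3)·1.000) / (6) = -1.500
  β = (0 - (-2)·-1.500 - (-3)·1.000) / (9) = 0.000
  γ = (-12 - (3)·-1.500 - (-1)·0.000) / (-7) = 1.071
Residual b − A·x = (-2.213, 0.213, -0.003)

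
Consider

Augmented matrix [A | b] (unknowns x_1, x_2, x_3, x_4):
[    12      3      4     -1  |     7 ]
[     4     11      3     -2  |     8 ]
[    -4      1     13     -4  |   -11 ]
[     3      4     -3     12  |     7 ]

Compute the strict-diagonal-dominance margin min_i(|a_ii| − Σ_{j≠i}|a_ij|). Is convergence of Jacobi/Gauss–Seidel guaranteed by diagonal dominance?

row 1: |12| − (3+4+1) = 4
row 2: |11| − (4+3+2) = 2
row 3: |13| − (4+1+4) = 4
row 4: |12| − (3+4+3) = 2
minimum over rows = 2 → strictly diagonally dominant (convergence guaranteed)

2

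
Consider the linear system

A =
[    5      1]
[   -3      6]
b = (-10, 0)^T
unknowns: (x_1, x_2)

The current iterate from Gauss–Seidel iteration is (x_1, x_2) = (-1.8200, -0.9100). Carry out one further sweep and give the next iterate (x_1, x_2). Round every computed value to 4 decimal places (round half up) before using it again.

(-1.8180, -0.9090)

One sweep:
  x_1 = (-10 - (1)·-0.9100) / (5) = -1.8180
  x_2 = (0 - (-3)·-1.8180) / (6) = -0.9090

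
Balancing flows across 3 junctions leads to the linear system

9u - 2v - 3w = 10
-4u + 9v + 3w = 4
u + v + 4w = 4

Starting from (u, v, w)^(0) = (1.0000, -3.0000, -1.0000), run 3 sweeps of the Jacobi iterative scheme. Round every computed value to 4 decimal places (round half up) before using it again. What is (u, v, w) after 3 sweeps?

(1.3320, 1.0590, 0.5309)

Iteration 1:
  u = (10 - (-2)·-3.0000 - (-3)·-1.0000) / (9) = 0.1111
  v = (4 - (-4)·1.0000 - (3)·-1.0000) / (9) = 1.2222
  w = (4 - (1)·1.0000 - (1)·-3.0000) / (4) = 1.5000
Iteration 2:
  u = (10 - (-2)·1.2222 - (-3)·1.5000) / (9) = 1.8827
  v = (4 - (-4)·0.1111 - (3)·1.5000) / (9) = -0.0062
  w = (4 - (1)·0.1111 - (1)·1.2222) / (4) = 0.6667
Iteration 3:
  u = (10 - (-2)·-0.0062 - (-3)·0.6667) / (9) = 1.3320
  v = (4 - (-4)·1.8827 - (3)·0.6667) / (9) = 1.0590
  w = (4 - (1)·1.8827 - (1)·-0.0062) / (4) = 0.5309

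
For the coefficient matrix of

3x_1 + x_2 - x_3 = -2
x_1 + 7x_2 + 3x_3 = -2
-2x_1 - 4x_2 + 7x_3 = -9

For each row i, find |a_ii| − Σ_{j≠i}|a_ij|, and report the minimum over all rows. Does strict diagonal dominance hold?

1

row 1: |3| − (1+1) = 1
row 2: |7| − (1+3) = 3
row 3: |7| − (2+4) = 1
minimum over rows = 1 → strictly diagonally dominant (convergence guaranteed)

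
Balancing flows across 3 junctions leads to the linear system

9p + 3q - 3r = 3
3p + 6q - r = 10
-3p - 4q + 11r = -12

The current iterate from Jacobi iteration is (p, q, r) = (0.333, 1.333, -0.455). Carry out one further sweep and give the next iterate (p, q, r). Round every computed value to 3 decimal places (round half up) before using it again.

(-0.263, 1.424, -0.515)

One sweep:
  p = (3 - (3)·1.333 - (-3)·-0.455) / (9) = -0.263
  q = (10 - (3)·0.333 - (-1)·-0.455) / (6) = 1.424
  r = (-12 - (-3)·0.333 - (-4)·1.333) / (11) = -0.515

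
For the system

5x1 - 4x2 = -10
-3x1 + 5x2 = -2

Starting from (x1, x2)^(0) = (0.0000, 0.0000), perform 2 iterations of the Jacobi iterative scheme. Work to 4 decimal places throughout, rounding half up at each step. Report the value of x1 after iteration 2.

Iteration 1:
  x1 = (-10 - (-4)·0.0000) / (5) = -2.0000
  x2 = (-2 - (-3)·0.0000) / (5) = -0.4000
Iteration 2:
  x1 = (-10 - (-4)·-0.4000) / (5) = -2.3200
  x2 = (-2 - (-3)·-2.0000) / (5) = -1.6000

-2.3200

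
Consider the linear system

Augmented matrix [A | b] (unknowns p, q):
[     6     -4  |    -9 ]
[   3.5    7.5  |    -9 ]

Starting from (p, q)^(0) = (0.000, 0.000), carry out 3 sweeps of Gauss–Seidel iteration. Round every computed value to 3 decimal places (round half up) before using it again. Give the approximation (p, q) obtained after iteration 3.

Iteration 1:
  p = (-9 - (-4)·0.000) / (6) = -1.500
  q = (-9 - (3.5)·-1.500) / (7.5) = -0.500
Iteration 2:
  p = (-9 - (-4)·-0.500) / (6) = -1.833
  q = (-9 - (3.5)·-1.833) / (7.5) = -0.345
Iteration 3:
  p = (-9 - (-4)·-0.345) / (6) = -1.730
  q = (-9 - (3.5)·-1.730) / (7.5) = -0.393

(-1.730, -0.393)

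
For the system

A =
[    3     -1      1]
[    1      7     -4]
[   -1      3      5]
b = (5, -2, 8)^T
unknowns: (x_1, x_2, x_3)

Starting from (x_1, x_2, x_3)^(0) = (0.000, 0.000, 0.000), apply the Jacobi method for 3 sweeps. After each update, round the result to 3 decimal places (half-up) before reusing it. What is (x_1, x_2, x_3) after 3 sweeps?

Iteration 1:
  x_1 = (5 - (-1)·0.000 - (1)·0.000) / (3) = 1.667
  x_2 = (-2 - (1)·0.000 - (-4)·0.000) / (7) = -0.286
  x_3 = (8 - (-1)·0.000 - (3)·0.000) / (5) = 1.600
Iteration 2:
  x_1 = (5 - (-1)·-0.286 - (1)·1.600) / (3) = 1.038
  x_2 = (-2 - (1)·1.667 - (-4)·1.600) / (7) = 0.390
  x_3 = (8 - (-1)·1.667 - (3)·-0.286) / (5) = 2.105
Iteration 3:
  x_1 = (5 - (-1)·0.390 - (1)·2.105) / (3) = 1.095
  x_2 = (-2 - (1)·1.038 - (-4)·2.105) / (7) = 0.769
  x_3 = (8 - (-1)·1.038 - (3)·0.390) / (5) = 1.574

(1.095, 0.769, 1.574)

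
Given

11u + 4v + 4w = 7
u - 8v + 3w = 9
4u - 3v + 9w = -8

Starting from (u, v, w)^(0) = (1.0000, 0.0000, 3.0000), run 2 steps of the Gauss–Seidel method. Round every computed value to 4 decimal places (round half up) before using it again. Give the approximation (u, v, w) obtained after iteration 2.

Iteration 1:
  u = (7 - (4)·0.0000 - (4)·3.0000) / (11) = -0.4545
  v = (9 - (1)·-0.4545 - (3)·3.0000) / (-8) = -0.0568
  w = (-8 - (4)·-0.4545 - (-3)·-0.0568) / (9) = -0.7058
Iteration 2:
  u = (7 - (4)·-0.0568 - (4)·-0.7058) / (11) = 0.9137
  v = (9 - (1)·0.9137 - (3)·-0.7058) / (-8) = -1.2755
  w = (-8 - (4)·0.9137 - (-3)·-1.2755) / (9) = -1.7201

(0.9137, -1.2755, -1.7201)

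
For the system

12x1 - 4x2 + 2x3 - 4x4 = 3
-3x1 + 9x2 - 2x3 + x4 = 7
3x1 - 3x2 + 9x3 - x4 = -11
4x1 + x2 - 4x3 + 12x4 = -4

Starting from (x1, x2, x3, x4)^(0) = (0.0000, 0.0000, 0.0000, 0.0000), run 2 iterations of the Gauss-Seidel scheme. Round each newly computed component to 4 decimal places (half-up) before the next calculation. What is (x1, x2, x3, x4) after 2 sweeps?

(0.4308, 0.7870, -1.1955, -0.9410)

Iteration 1:
  x1 = (3 - (-4)·0.0000 - (2)·0.0000 - (-4)·0.0000) / (12) = 0.2500
  x2 = (7 - (-3)·0.2500 - (-2)·0.0000 - (1)·0.0000) / (9) = 0.8611
  x3 = (-11 - (3)·0.2500 - (-3)·0.8611 - (-1)·0.0000) / (9) = -1.0185
  x4 = (-4 - (4)·0.2500 - (1)·0.8611 - (-4)·-1.0185) / (12) = -0.8279
Iteration 2:
  x1 = (3 - (-4)·0.8611 - (2)·-1.0185 - (-4)·-0.8279) / (12) = 0.4308
  x2 = (7 - (-3)·0.4308 - (-2)·-1.0185 - (1)·-0.8279) / (9) = 0.7870
  x3 = (-11 - (3)·0.4308 - (-3)·0.7870 - (-1)·-0.8279) / (9) = -1.1955
  x4 = (-4 - (4)·0.4308 - (1)·0.7870 - (-4)·-1.1955) / (12) = -0.9410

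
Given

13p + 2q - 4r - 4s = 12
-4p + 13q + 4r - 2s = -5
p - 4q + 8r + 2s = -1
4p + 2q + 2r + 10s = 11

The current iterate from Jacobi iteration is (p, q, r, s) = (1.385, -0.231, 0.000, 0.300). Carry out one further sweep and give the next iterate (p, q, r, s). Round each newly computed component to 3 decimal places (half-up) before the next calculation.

(1.051, 0.088, -0.489, 0.592)

One sweep:
  p = (12 - (2)·-0.231 - (-4)·0.000 - (-4)·0.300) / (13) = 1.051
  q = (-5 - (-4)·1.385 - (4)·0.000 - (-2)·0.300) / (13) = 0.088
  r = (-1 - (1)·1.385 - (-4)·-0.231 - (2)·0.300) / (8) = -0.489
  s = (11 - (4)·1.385 - (2)·-0.231 - (2)·0.000) / (10) = 0.592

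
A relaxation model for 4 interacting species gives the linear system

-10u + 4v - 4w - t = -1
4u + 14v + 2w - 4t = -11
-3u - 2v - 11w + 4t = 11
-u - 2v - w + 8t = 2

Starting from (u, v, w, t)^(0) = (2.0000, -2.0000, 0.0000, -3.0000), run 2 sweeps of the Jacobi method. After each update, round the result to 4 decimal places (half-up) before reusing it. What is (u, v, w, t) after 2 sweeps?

(0.1234, -0.3468, -0.4883, -0.6377)

Iteration 1:
  u = (-1 - (4)·-2.0000 - (-4)·0.0000 - (-1)·-3.0000) / (-10) = -0.4000
  v = (-11 - (4)·2.0000 - (2)·0.0000 - (-4)·-3.0000) / (14) = -2.2143
  w = (11 - (-3)·2.0000 - (-2)·-2.0000 - (4)·-3.0000) / (-11) = -2.2727
  t = (2 - (-1)·2.0000 - (-2)·-2.0000 - (-1)·0.0000) / (8) = 0.0000
Iteration 2:
  u = (-1 - (4)·-2.2143 - (-4)·-2.2727 - (-1)·0.0000) / (-10) = 0.1234
  v = (-11 - (4)·-0.4000 - (2)·-2.2727 - (-4)·0.0000) / (14) = -0.3468
  w = (11 - (-3)·-0.4000 - (-2)·-2.2143 - (4)·0.0000) / (-11) = -0.4883
  t = (2 - (-1)·-0.4000 - (-2)·-2.2143 - (-1)·-2.2727) / (8) = -0.6377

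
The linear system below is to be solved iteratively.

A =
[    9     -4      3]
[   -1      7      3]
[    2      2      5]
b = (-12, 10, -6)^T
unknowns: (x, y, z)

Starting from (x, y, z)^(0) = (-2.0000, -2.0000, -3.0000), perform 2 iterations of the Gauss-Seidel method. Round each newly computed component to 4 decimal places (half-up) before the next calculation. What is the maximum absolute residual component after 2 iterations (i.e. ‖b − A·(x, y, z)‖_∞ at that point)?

Iteration 1:
  x = (-12 - (-4)·-2.0000 - (3)·-3.0000) / (9) = -1.2222
  y = (10 - (-1)·-1.2222 - (3)·-3.0000) / (7) = 2.5397
  z = (-6 - (2)·-1.2222 - (2)·2.5397) / (5) = -1.7270
Iteration 2:
  x = (-12 - (-4)·2.5397 - (3)·-1.7270) / (9) = 0.3711
  y = (10 - (-1)·0.3711 - (3)·-1.7270) / (7) = 2.2217
  z = (-6 - (2)·0.3711 - (2)·2.2217) / (5) = -2.2371
Residual b − A·x = (0.2582, 1.5305, -0.0001); ∞-norm = 1.5305

1.5305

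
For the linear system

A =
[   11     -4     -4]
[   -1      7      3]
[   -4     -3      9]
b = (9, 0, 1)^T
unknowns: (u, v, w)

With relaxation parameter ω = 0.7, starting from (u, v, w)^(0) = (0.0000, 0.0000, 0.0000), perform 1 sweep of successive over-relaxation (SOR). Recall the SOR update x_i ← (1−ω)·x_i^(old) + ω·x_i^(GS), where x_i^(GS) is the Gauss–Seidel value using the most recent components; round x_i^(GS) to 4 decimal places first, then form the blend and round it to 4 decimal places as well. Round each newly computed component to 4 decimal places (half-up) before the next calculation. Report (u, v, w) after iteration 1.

(0.5727, 0.0573, 0.2693)

Iteration 1:
  u: GS value = (9 - (-4)·0.0000 - (-4)·0.0000) / (11) = 0.8182;  u ← (1−ω)·0.0000 + ω·0.8182 = 0.5727
  v: GS value = (0 - (-1)·0.5727 - (3)·0.0000) / (7) = 0.0818;  v ← (1−ω)·0.0000 + ω·0.0818 = 0.0573
  w: GS value = (1 - (-4)·0.5727 - (-3)·0.0573) / (9) = 0.3847;  w ← (1−ω)·0.0000 + ω·0.3847 = 0.2693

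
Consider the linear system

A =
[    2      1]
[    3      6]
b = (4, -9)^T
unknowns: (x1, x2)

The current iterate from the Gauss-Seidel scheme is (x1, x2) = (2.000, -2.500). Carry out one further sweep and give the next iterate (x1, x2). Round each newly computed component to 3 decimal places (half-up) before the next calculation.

(3.250, -3.125)

One sweep:
  x1 = (4 - (1)·-2.500) / (2) = 3.250
  x2 = (-9 - (3)·3.250) / (6) = -3.125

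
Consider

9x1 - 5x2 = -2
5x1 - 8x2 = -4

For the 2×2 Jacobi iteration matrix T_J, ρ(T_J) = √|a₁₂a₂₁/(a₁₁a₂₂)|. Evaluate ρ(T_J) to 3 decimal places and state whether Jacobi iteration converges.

a₁₂a₂₁/(a₁₁a₂₂) = (-5)·(5) / ((9)·(-8)) = 0.347222
ρ = √|0.347222| = √0.347222 = 0.589
ρ < 1, so Jacobi converges

0.589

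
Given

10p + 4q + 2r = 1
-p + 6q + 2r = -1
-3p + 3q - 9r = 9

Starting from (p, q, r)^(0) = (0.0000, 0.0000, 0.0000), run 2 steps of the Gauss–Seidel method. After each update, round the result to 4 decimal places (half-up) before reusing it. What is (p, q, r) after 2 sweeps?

Iteration 1:
  p = (1 - (4)·0.0000 - (2)·0.0000) / (10) = 0.1000
  q = (-1 - (-1)·0.1000 - (2)·0.0000) / (6) = -0.1500
  r = (9 - (-3)·0.1000 - (3)·-0.1500) / (-9) = -1.0833
Iteration 2:
  p = (1 - (4)·-0.1500 - (2)·-1.0833) / (10) = 0.3767
  q = (-1 - (-1)·0.3767 - (2)·-1.0833) / (6) = 0.2572
  r = (9 - (-3)·0.3767 - (3)·0.2572) / (-9) = -1.0398

(0.3767, 0.2572, -1.0398)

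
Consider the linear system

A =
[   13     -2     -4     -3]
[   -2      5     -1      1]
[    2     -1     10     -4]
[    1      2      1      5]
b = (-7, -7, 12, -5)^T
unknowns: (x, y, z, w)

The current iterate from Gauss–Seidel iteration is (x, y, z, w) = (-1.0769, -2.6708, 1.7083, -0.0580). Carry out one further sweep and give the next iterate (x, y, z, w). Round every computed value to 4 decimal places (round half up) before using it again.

(-0.4371, -1.2216, 1.1421, -0.6524)

One sweep:
  x = (-7 - (-2)·-2.6708 - (-4)·1.7083 - (-3)·-0.0580) / (13) = -0.4371
  y = (-7 - (-2)·-0.4371 - (-1)·1.7083 - (1)·-0.0580) / (5) = -1.2216
  z = (12 - (2)·-0.4371 - (-1)·-1.2216 - (-4)·-0.0580) / (10) = 1.1421
  w = (-5 - (1)·-0.4371 - (2)·-1.2216 - (1)·1.1421) / (5) = -0.6524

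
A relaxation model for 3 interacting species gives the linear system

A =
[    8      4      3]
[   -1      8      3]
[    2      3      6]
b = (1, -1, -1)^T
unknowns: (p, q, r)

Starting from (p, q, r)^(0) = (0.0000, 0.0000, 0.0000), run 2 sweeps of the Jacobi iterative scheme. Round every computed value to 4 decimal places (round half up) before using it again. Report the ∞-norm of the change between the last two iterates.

0.1250

Iteration 1:
  p = (1 - (4)·0.0000 - (3)·0.0000) / (8) = 0.1250
  q = (-1 - (-1)·0.0000 - (3)·0.0000) / (8) = -0.1250
  r = (-1 - (2)·0.0000 - (3)·0.0000) / (6) = -0.1667
Iteration 2:
  p = (1 - (4)·-0.1250 - (3)·-0.1667) / (8) = 0.2500
  q = (-1 - (-1)·0.1250 - (3)·-0.1667) / (8) = -0.0469
  r = (-1 - (2)·0.1250 - (3)·-0.1250) / (6) = -0.1458
Change: (0.1250, 0.0781, 0.0209) → max |·| = 0.1250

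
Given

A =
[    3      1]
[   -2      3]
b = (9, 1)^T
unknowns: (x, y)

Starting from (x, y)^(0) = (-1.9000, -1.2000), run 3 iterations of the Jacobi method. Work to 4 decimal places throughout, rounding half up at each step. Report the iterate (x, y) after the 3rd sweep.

Iteration 1:
  x = (9 - (1)·-1.2000) / (3) = 3.4000
  y = (1 - (-2)·-1.9000) / (3) = -0.9333
Iteration 2:
  x = (9 - (1)·-0.9333) / (3) = 3.3111
  y = (1 - (-2)·3.4000) / (3) = 2.6000
Iteration 3:
  x = (9 - (1)·2.6000) / (3) = 2.1333
  y = (1 - (-2)·3.3111) / (3) = 2.5407

(2.1333, 2.5407)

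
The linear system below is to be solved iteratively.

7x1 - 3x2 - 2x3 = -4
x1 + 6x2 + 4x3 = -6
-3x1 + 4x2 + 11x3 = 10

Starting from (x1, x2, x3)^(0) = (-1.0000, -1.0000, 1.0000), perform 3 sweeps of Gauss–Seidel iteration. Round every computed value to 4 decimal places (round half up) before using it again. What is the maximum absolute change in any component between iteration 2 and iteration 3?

0.0637

Iteration 1:
  x1 = (-4 - (-3)·-1.0000 - (-2)·1.0000) / (7) = -0.7143
  x2 = (-6 - (1)·-0.7143 - (4)·1.0000) / (6) = -1.5476
  x3 = (10 - (-3)·-0.7143 - (4)·-1.5476) / (11) = 1.2770
Iteration 2:
  x1 = (-4 - (-3)·-1.5476 - (-2)·1.2770) / (7) = -0.8698
  x2 = (-6 - (1)·-0.8698 - (4)·1.2770) / (6) = -1.7064
  x3 = (10 - (-3)·-0.8698 - (4)·-1.7064) / (11) = 1.2924
Iteration 3:
  x1 = (-4 - (-3)·-1.7064 - (-2)·1.2924) / (7) = -0.9335
  x2 = (-6 - (1)·-0.9335 - (4)·1.2924) / (6) = -1.7060
  x3 = (10 - (-3)·-0.9335 - (4)·-1.7060) / (11) = 1.2749
Change: (-0.0637, 0.0004, -0.0175) → max |·| = 0.0637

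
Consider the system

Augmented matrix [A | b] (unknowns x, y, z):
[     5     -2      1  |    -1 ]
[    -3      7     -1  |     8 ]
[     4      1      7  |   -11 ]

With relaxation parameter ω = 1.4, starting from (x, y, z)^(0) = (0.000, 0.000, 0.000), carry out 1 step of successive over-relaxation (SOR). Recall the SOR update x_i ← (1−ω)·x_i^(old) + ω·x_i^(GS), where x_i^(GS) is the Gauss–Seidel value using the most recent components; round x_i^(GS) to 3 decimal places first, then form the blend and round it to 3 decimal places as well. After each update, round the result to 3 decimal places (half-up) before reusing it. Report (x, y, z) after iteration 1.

(-0.280, 1.432, -2.262)

Iteration 1:
  x: GS value = (-1 - (-2)·0.000 - (1)·0.000) / (5) = -0.200;  x ← (1−ω)·0.000 + ω·-0.200 = -0.280
  y: GS value = (8 - (-3)·-0.280 - (-1)·0.000) / (7) = 1.023;  y ← (1−ω)·0.000 + ω·1.023 = 1.432
  z: GS value = (-11 - (4)·-0.280 - (1)·1.432) / (7) = -1.616;  z ← (1−ω)·0.000 + ω·-1.616 = -2.262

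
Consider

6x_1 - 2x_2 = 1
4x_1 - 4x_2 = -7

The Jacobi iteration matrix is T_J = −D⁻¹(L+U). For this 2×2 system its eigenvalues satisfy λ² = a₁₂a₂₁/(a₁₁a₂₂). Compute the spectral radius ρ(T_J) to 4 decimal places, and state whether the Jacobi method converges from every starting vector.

0.5774

a₁₂a₂₁/(a₁₁a₂₂) = (-2)·(4) / ((6)·(-4)) = 0.333333
ρ = √|0.333333| = √0.333333 = 0.5774
ρ < 1, so Jacobi converges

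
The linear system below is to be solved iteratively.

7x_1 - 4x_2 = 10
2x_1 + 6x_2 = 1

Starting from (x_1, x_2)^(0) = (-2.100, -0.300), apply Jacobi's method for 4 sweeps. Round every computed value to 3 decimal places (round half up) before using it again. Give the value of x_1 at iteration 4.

1.157

Iteration 1:
  x_1 = (10 - (-4)·-0.300) / (7) = 1.257
  x_2 = (1 - (2)·-2.100) / (6) = 0.867
Iteration 2:
  x_1 = (10 - (-4)·0.867) / (7) = 1.924
  x_2 = (1 - (2)·1.257) / (6) = -0.252
Iteration 3:
  x_1 = (10 - (-4)·-0.252) / (7) = 1.285
  x_2 = (1 - (2)·1.924) / (6) = -0.475
Iteration 4:
  x_1 = (10 - (-4)·-0.475) / (7) = 1.157
  x_2 = (1 - (2)·1.285) / (6) = -0.262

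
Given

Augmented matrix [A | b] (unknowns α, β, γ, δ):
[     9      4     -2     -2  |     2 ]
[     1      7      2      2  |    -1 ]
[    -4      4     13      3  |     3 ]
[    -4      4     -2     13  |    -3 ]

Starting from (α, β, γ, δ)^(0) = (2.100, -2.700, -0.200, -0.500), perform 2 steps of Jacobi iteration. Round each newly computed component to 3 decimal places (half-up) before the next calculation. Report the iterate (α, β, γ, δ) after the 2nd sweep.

Iteration 1:
  α = (2 - (4)·-2.700 - (-2)·-0.200 - (-2)·-0.500) / (9) = 1.267
  β = (-1 - (1)·2.100 - (2)·-0.200 - (2)·-0.500) / (7) = -0.243
  γ = (3 - (-4)·2.100 - (4)·-2.700 - (3)·-0.500) / (13) = 1.823
  δ = (-3 - (-4)·2.100 - (4)·-2.700 - (-2)·-0.200) / (13) = 1.215
Iteration 2:
  α = (2 - (4)·-0.243 - (-2)·1.823 - (-2)·1.215) / (9) = 1.005
  β = (-1 - (1)·1.267 - (2)·1.823 - (2)·1.215) / (7) = -1.192
  γ = (3 - (-4)·1.267 - (4)·-0.243 - (3)·1.215) / (13) = 0.415
  δ = (-3 - (-4)·1.267 - (4)·-0.243 - (-2)·1.823) / (13) = 0.514

(1.005, -1.192, 0.415, 0.514)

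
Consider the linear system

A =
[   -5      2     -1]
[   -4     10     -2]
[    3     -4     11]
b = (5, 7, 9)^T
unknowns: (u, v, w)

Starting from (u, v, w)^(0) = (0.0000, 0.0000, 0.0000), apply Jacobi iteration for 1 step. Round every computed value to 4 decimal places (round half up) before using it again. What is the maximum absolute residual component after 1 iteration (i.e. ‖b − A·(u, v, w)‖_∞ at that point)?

Iteration 1:
  u = (5 - (2)·0.0000 - (-1)·0.0000) / (-5) = -1.0000
  v = (7 - (-4)·0.0000 - (-2)·0.0000) / (10) = 0.7000
  w = (9 - (3)·0.0000 - (-4)·0.0000) / (11) = 0.8182
Residual b − A·x = (-0.5818, -2.3636, 5.7998); ∞-norm = 5.7998

5.7998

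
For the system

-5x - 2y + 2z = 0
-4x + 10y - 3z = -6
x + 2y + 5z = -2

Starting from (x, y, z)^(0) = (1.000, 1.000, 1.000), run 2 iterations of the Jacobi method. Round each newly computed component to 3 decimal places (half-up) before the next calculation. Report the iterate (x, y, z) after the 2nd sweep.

Iteration 1:
  x = (0 - (-2)·1.000 - (2)·1.000) / (-5) = 0.000
  y = (-6 - (-4)·1.000 - (-3)·1.000) / (10) = 0.100
  z = (-2 - (1)·1.000 - (2)·1.000) / (5) = -1.000
Iteration 2:
  x = (0 - (-2)·0.100 - (2)·-1.000) / (-5) = -0.440
  y = (-6 - (-4)·0.000 - (-3)·-1.000) / (10) = -0.900
  z = (-2 - (1)·0.000 - (2)·0.100) / (5) = -0.440

(-0.440, -0.900, -0.440)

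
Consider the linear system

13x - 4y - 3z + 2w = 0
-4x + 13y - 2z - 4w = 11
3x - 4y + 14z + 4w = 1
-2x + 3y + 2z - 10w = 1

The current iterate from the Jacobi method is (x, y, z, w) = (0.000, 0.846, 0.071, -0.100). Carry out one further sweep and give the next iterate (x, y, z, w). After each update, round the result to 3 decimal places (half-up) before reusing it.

(0.292, 0.826, 0.342, 0.168)

One sweep:
  x = (0 - (-4)·0.846 - (-3)·0.071 - (2)·-0.100) / (13) = 0.292
  y = (11 - (-4)·0.000 - (-2)·0.071 - (-4)·-0.100) / (13) = 0.826
  z = (1 - (3)·0.000 - (-4)·0.846 - (4)·-0.100) / (14) = 0.342
  w = (1 - (-2)·0.000 - (3)·0.846 - (2)·0.071) / (-10) = 0.168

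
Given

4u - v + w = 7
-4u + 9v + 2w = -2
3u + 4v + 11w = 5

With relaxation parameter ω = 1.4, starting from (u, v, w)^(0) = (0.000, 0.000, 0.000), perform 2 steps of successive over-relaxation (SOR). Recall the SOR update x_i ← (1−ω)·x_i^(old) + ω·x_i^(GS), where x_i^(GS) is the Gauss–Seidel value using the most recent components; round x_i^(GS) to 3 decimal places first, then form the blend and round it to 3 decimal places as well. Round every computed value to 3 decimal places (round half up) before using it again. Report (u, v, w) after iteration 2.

Iteration 1:
  u: GS value = (7 - (-1)·0.000 - (1)·0.000) / (4) = 1.750;  u ← (1−ω)·0.000 + ω·1.750 = 2.450
  v: GS value = (-2 - (-4)·2.450 - (2)·0.000) / (9) = 0.867;  v ← (1−ω)·0.000 + ω·0.867 = 1.214
  w: GS value = (5 - (3)·2.450 - (4)·1.214) / (11) = -0.655;  w ← (1−ω)·0.000 + ω·-0.655 = -0.917
Iteration 2:
  u: GS value = (7 - (-1)·1.214 - (1)·-0.917) / (4) = 2.283;  u ← (1−ω)·2.450 + ω·2.283 = 2.216
  v: GS value = (-2 - (-4)·2.216 - (2)·-0.917) / (9) = 0.966;  v ← (1−ω)·1.214 + ω·0.966 = 0.867
  w: GS value = (5 - (3)·2.216 - (4)·0.867) / (11) = -0.465;  w ← (1−ω)·-0.917 + ω·-0.465 = -0.284

(2.216, 0.867, -0.284)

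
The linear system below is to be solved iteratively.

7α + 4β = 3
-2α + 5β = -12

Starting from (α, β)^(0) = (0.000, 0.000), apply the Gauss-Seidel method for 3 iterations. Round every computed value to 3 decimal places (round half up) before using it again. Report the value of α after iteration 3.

1.411

Iteration 1:
  α = (3 - (4)·0.000) / (7) = 0.429
  β = (-12 - (-2)·0.429) / (5) = -2.228
Iteration 2:
  α = (3 - (4)·-2.228) / (7) = 1.702
  β = (-12 - (-2)·1.702) / (5) = -1.719
Iteration 3:
  α = (3 - (4)·-1.719) / (7) = 1.411
  β = (-12 - (-2)·1.411) / (5) = -1.836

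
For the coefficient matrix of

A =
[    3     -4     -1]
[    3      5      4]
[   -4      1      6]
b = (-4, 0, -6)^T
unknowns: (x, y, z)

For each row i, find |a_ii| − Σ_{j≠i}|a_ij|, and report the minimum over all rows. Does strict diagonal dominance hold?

-2

row 1: |3| − (4+1) = -2
row 2: |5| − (3+4) = -2
row 3: |6| − (4+1) = 1
minimum over rows = -2 → not strictly diagonally dominant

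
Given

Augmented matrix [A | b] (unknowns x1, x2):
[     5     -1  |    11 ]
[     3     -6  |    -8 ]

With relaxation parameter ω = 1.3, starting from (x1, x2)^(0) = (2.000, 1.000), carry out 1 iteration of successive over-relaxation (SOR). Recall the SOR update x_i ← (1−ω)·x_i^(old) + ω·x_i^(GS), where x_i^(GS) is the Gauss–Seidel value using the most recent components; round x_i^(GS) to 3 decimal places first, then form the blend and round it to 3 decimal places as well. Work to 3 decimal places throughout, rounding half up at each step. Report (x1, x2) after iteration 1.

Iteration 1:
  x1: GS value = (11 - (-1)·1.000) / (5) = 2.400;  x1 ← (1−ω)·2.000 + ω·2.400 = 2.520
  x2: GS value = (-8 - (3)·2.520) / (-6) = 2.593;  x2 ← (1−ω)·1.000 + ω·2.593 = 3.071

(2.520, 3.071)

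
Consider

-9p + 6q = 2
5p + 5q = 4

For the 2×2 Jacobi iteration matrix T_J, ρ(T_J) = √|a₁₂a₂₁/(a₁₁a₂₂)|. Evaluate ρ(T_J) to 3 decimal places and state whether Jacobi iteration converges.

0.816

a₁₂a₂₁/(a₁₁a₂₂) = (6)·(5) / ((-9)·(5)) = -0.666667
ρ = √|-0.666667| = √0.666667 = 0.816
ρ < 1, so Jacobi converges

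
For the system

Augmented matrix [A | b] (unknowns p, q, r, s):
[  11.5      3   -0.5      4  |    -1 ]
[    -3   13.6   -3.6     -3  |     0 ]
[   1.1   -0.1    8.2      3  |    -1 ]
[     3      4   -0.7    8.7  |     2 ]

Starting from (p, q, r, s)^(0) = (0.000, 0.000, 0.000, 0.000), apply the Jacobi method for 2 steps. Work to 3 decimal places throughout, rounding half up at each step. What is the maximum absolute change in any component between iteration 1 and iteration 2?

0.085

Iteration 1:
  p = (-1 - (3)·0.000 - (-0.5)·0.000 - (4)·0.000) / (11.5) = -0.087
  q = (0 - (-3)·0.000 - (-3.6)·0.000 - (-3)·0.000) / (13.6) = 0.000
  r = (-1 - (1.1)·0.000 - (-0.1)·0.000 - (3)·0.000) / (8.2) = -0.122
  s = (2 - (3)·0.000 - (4)·0.000 - (-0.7)·0.000) / (8.7) = 0.230
Iteration 2:
  p = (-1 - (3)·0.000 - (-0.5)·-0.122 - (4)·0.230) / (11.5) = -0.172
  q = (0 - (-3)·-0.087 - (-3.6)·-0.122 - (-3)·0.230) / (13.6) = -0.001
  r = (-1 - (1.1)·-0.087 - (-0.1)·0.000 - (3)·0.230) / (8.2) = -0.194
  s = (2 - (3)·-0.087 - (4)·0.000 - (-0.7)·-0.122) / (8.7) = 0.250
Change: (-0.085, -0.001, -0.072, 0.020) → max |·| = 0.085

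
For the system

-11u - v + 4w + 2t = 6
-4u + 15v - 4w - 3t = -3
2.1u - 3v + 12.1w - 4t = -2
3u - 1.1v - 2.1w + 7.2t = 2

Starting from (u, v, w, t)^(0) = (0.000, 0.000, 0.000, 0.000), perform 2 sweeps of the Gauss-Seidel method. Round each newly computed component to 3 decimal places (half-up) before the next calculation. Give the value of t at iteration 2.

Iteration 1:
  u = (6 - (-1)·0.000 - (4)·0.000 - (2)·0.000) / (-11) = -0.545
  v = (-3 - (-4)·-0.545 - (-4)·0.000 - (-3)·0.000) / (15) = -0.345
  w = (-2 - (2.1)·-0.545 - (-3)·-0.345 - (-4)·0.000) / (12.1) = -0.156
  t = (2 - (3)·-0.545 - (-1.1)·-0.345 - (-2.1)·-0.156) / (7.2) = 0.407
Iteration 2:
  u = (6 - (-1)·-0.345 - (4)·-0.156 - (2)·0.407) / (-11) = -0.497
  v = (-3 - (-4)·-0.497 - (-4)·-0.156 - (-3)·0.407) / (15) = -0.293
  w = (-2 - (2.1)·-0.497 - (-3)·-0.293 - (-4)·0.407) / (12.1) = -0.017
  t = (2 - (3)·-0.497 - (-1.1)·-0.293 - (-2.1)·-0.017) / (7.2) = 0.435

0.435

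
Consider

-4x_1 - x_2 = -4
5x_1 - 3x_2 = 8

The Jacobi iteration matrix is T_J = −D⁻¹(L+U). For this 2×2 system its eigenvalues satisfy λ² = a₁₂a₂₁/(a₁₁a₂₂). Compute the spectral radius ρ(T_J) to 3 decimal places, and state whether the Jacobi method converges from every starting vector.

0.645

a₁₂a₂₁/(a₁₁a₂₂) = (-1)·(5) / ((-4)·(-3)) = -0.416667
ρ = √|-0.416667| = √0.416667 = 0.645
ρ < 1, so Jacobi converges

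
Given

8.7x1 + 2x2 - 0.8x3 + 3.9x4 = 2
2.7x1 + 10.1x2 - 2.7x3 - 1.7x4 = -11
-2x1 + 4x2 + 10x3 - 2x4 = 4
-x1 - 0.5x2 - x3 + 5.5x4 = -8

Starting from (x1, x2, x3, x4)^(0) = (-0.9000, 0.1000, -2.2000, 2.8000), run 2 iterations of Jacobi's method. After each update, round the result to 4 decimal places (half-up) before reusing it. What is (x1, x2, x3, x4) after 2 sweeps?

Iteration 1:
  x1 = (2 - (2)·0.1000 - (-0.8)·-2.2000 - (3.9)·2.8000) / (8.7) = -1.2506
  x2 = (-11 - (2.7)·-0.9000 - (-2.7)·-2.2000 - (-1.7)·2.8000) / (10.1) = -0.9653
  x3 = (4 - (-2)·-0.9000 - (4)·0.1000 - (-2)·2.8000) / (10) = 0.7400
  x4 = (-8 - (-1)·-0.9000 - (-0.5)·0.1000 - (-1)·-2.2000) / (5.5) = -2.0091
Iteration 2:
  x1 = (2 - (2)·-0.9653 - (-0.8)·0.7400 - (3.9)·-2.0091) / (8.7) = 1.4205
  x2 = (-11 - (2.7)·-1.2506 - (-2.7)·0.7400 - (-1.7)·-2.0091) / (10.1) = -0.8951
  x3 = (4 - (-2)·-1.2506 - (4)·-0.9653 - (-2)·-2.0091) / (10) = 0.1342
  x4 = (-8 - (-1)·-1.2506 - (-0.5)·-0.9653 - (-1)·0.7400) / (5.5) = -1.6351

(1.4205, -0.8951, 0.1342, -1.6351)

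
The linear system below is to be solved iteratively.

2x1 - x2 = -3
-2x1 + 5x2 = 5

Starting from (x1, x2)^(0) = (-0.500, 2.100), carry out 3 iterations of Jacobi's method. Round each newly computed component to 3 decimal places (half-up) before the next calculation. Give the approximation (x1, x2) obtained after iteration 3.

(-1.090, 0.560)

Iteration 1:
  x1 = (-3 - (-1)·2.100) / (2) = -0.450
  x2 = (5 - (-2)·-0.500) / (5) = 0.800
Iteration 2:
  x1 = (-3 - (-1)·0.800) / (2) = -1.100
  x2 = (5 - (-2)·-0.450) / (5) = 0.820
Iteration 3:
  x1 = (-3 - (-1)·0.820) / (2) = -1.090
  x2 = (5 - (-2)·-1.100) / (5) = 0.560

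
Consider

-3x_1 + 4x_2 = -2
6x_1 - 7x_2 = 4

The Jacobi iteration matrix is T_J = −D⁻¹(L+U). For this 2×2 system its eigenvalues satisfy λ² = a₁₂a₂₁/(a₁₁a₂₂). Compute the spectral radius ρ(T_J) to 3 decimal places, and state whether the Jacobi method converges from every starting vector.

a₁₂a₂₁/(a₁₁a₂₂) = (4)·(6) / ((-3)·(-7)) = 1.142857
ρ = √|1.142857| = √1.142857 = 1.069
ρ > 1, so Jacobi diverges

1.069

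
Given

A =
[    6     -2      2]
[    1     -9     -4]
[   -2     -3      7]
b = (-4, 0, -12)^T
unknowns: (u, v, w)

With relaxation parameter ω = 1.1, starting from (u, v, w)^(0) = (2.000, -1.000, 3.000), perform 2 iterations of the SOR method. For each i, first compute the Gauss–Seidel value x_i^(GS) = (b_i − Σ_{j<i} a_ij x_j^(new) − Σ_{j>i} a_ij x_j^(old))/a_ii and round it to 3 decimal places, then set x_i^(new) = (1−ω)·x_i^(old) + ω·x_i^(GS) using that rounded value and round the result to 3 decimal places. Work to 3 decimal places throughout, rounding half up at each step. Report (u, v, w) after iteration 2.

(0.263, 2.017, -0.480)

Iteration 1:
  u: GS value = (-4 - (-2)·-1.000 - (2)·3.000) / (6) = -2.000;  u ← (1−ω)·2.000 + ω·-2.000 = -2.400
  v: GS value = (0 - (1)·-2.400 - (-4)·3.000) / (-9) = -1.600;  v ← (1−ω)·-1.000 + ω·-1.600 = -1.660
  w: GS value = (-12 - (-2)·-2.400 - (-3)·-1.660) / (7) = -3.111;  w ← (1−ω)·3.000 + ω·-3.111 = -3.722
Iteration 2:
  u: GS value = (-4 - (-2)·-1.660 - (2)·-3.722) / (6) = 0.021;  u ← (1−ω)·-2.400 + ω·0.021 = 0.263
  v: GS value = (0 - (1)·0.263 - (-4)·-3.722) / (-9) = 1.683;  v ← (1−ω)·-1.660 + ω·1.683 = 2.017
  w: GS value = (-12 - (-2)·0.263 - (-3)·2.017) / (7) = -0.775;  w ← (1−ω)·-3.722 + ω·-0.775 = -0.480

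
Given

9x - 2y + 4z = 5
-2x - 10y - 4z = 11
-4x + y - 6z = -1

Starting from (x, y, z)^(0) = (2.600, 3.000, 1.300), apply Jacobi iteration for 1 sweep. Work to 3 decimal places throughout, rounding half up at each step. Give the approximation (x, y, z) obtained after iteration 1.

Iteration 1:
  x = (5 - (-2)·3.000 - (4)·1.300) / (9) = 0.644
  y = (11 - (-2)·2.600 - (-4)·1.300) / (-10) = -2.140
  z = (-1 - (-4)·2.600 - (1)·3.000) / (-6) = -1.067

(0.644, -2.140, -1.067)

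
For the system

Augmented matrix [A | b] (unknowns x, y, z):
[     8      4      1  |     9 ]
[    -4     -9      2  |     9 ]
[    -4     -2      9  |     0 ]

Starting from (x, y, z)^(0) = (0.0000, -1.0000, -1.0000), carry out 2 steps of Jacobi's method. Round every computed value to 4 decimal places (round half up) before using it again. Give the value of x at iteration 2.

Iteration 1:
  x = (9 - (4)·-1.0000 - (1)·-1.0000) / (8) = 1.7500
  y = (9 - (-4)·0.0000 - (2)·-1.0000) / (-9) = -1.2222
  z = (0 - (-4)·0.0000 - (-2)·-1.0000) / (9) = -0.2222
Iteration 2:
  x = (9 - (4)·-1.2222 - (1)·-0.2222) / (8) = 1.7639
  y = (9 - (-4)·1.7500 - (2)·-0.2222) / (-9) = -1.8272
  z = (0 - (-4)·1.7500 - (-2)·-1.2222) / (9) = 0.5062

1.7639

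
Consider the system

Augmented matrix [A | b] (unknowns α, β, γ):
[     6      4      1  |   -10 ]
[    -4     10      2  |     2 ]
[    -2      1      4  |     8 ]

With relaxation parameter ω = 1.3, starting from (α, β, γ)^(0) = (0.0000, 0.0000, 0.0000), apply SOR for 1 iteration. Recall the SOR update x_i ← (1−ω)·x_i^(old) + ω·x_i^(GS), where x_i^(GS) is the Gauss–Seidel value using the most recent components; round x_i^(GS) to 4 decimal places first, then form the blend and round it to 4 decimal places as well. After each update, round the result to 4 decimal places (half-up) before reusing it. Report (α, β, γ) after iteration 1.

Iteration 1:
  α: GS value = (-10 - (4)·0.0000 - (1)·0.0000) / (6) = -1.6667;  α ← (1−ω)·0.0000 + ω·-1.6667 = -2.1667
  β: GS value = (2 - (-4)·-2.1667 - (2)·0.0000) / (10) = -0.6667;  β ← (1−ω)·0.0000 + ω·-0.6667 = -0.8667
  γ: GS value = (8 - (-2)·-2.1667 - (1)·-0.8667) / (4) = 1.1333;  γ ← (1−ω)·0.0000 + ω·1.1333 = 1.4733

(-2.1667, -0.8667, 1.4733)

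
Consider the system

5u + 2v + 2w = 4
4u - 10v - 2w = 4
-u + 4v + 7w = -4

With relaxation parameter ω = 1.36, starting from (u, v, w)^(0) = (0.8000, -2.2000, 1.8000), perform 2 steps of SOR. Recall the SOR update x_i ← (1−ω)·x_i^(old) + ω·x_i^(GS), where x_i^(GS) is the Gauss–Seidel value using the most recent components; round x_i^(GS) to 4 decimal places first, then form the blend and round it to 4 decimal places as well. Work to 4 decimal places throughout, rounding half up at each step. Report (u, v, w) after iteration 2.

(1.3516, 0.4788, -0.3575)

Iteration 1:
  u: GS value = (4 - (2)·-2.2000 - (2)·1.8000) / (5) = 0.9600;  u ← (1−ω)·0.8000 + ω·0.9600 = 1.0176
  v: GS value = (4 - (4)·1.0176 - (-2)·1.8000) / (-10) = -0.3530;  v ← (1−ω)·-2.2000 + ω·-0.3530 = 0.3119
  w: GS value = (-4 - (-1)·1.0176 - (4)·0.3119) / (7) = -0.6043;  w ← (1−ω)·1.8000 + ω·-0.6043 = -1.4698
Iteration 2:
  u: GS value = (4 - (2)·0.3119 - (2)·-1.4698) / (5) = 1.2632;  u ← (1−ω)·1.0176 + ω·1.2632 = 1.3516
  v: GS value = (4 - (4)·1.3516 - (-2)·-1.4698) / (-10) = 0.4346;  v ← (1−ω)·0.3119 + ω·0.4346 = 0.4788
  w: GS value = (-4 - (-1)·1.3516 - (4)·0.4788) / (7) = -0.6519;  w ← (1−ω)·-1.4698 + ω·-0.6519 = -0.3575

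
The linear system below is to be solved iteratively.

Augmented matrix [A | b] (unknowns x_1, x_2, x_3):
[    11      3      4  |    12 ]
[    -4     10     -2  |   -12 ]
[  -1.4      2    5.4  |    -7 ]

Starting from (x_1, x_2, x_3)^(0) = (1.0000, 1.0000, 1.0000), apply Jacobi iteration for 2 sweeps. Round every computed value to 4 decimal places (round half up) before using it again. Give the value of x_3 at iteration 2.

Iteration 1:
  x_1 = (12 - (3)·1.0000 - (4)·1.0000) / (11) = 0.4545
  x_2 = (-12 - (-4)·1.0000 - (-2)·1.0000) / (10) = -0.6000
  x_3 = (-7 - (-1.4)·1.0000 - (2)·1.0000) / (5.4) = -1.4074
Iteration 2:
  x_1 = (12 - (3)·-0.6000 - (4)·-1.4074) / (11) = 1.7663
  x_2 = (-12 - (-4)·0.4545 - (-2)·-1.4074) / (10) = -1.2997
  x_3 = (-7 - (-1.4)·0.4545 - (2)·-0.6000) / (5.4) = -0.9562

-0.9562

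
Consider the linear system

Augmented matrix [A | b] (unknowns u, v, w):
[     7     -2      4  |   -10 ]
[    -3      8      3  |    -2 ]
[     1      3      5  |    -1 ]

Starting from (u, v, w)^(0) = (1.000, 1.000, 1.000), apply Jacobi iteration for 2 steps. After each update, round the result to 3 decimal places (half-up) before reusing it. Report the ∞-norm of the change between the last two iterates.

Iteration 1:
  u = (-10 - (-2)·1.000 - (4)·1.000) / (7) = -1.714
  v = (-2 - (-3)·1.000 - (3)·1.000) / (8) = -0.250
  w = (-1 - (1)·1.000 - (3)·1.000) / (5) = -1.000
Iteration 2:
  u = (-10 - (-2)·-0.250 - (4)·-1.000) / (7) = -0.929
  v = (-2 - (-3)·-1.714 - (3)·-1.000) / (8) = -0.518
  w = (-1 - (1)·-1.714 - (3)·-0.250) / (5) = 0.293
Change: (0.785, -0.268, 1.293) → max |·| = 1.293

1.293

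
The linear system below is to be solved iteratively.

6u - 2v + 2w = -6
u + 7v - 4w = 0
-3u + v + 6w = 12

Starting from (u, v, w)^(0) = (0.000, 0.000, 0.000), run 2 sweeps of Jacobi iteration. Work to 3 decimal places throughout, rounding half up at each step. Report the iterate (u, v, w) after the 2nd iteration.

Iteration 1:
  u = (-6 - (-2)·0.000 - (2)·0.000) / (6) = -1.000
  v = (0 - (1)·0.000 - (-4)·0.000) / (7) = 0.000
  w = (12 - (-3)·0.000 - (1)·0.000) / (6) = 2.000
Iteration 2:
  u = (-6 - (-2)·0.000 - (2)·2.000) / (6) = -1.667
  v = (0 - (1)·-1.000 - (-4)·2.000) / (7) = 1.286
  w = (12 - (-3)·-1.000 - (1)·0.000) / (6) = 1.500

(-1.667, 1.286, 1.500)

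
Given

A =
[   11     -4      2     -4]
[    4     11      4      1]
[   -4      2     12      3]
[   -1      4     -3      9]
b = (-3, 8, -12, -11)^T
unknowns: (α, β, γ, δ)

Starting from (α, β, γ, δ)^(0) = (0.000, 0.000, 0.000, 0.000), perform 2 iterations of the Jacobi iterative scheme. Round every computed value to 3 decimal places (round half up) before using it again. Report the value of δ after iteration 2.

-1.909

Iteration 1:
  α = (-3 - (-4)·0.000 - (2)·0.000 - (-4)·0.000) / (11) = -0.273
  β = (8 - (4)·0.000 - (4)·0.000 - (1)·0.000) / (11) = 0.727
  γ = (-12 - (-4)·0.000 - (2)·0.000 - (3)·0.000) / (12) = -1.000
  δ = (-11 - (-1)·0.000 - (4)·0.000 - (-3)·0.000) / (9) = -1.222
Iteration 2:
  α = (-3 - (-4)·0.727 - (2)·-1.000 - (-4)·-1.222) / (11) = -0.271
  β = (8 - (4)·-0.273 - (4)·-1.000 - (1)·-1.222) / (11) = 1.301
  γ = (-12 - (-4)·-0.273 - (2)·0.727 - (3)·-1.222) / (12) = -0.907
  δ = (-11 - (-1)·-0.273 - (4)·0.727 - (-3)·-1.000) / (9) = -1.909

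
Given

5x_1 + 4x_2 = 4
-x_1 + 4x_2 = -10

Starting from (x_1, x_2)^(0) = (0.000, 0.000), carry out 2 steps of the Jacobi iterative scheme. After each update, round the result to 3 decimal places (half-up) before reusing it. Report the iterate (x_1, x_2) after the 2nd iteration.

Iteration 1:
  x_1 = (4 - (4)·0.000) / (5) = 0.800
  x_2 = (-10 - (-1)·0.000) / (4) = -2.500
Iteration 2:
  x_1 = (4 - (4)·-2.500) / (5) = 2.800
  x_2 = (-10 - (-1)·0.800) / (4) = -2.300

(2.800, -2.300)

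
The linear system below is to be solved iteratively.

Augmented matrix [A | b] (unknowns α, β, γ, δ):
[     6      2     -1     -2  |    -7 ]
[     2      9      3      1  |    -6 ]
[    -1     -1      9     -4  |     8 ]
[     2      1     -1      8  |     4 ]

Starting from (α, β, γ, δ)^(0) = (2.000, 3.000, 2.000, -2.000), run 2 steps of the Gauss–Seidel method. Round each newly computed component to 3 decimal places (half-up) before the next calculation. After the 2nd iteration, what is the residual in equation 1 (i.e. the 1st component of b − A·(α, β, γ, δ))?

1.043

Iteration 1:
  α = (-7 - (2)·3.000 - (-1)·2.000 - (-2)·-2.000) / (6) = -2.500
  β = (-6 - (2)·-2.500 - (3)·2.000 - (1)·-2.000) / (9) = -0.556
  γ = (8 - (-1)·-2.500 - (-1)·-0.556 - (-4)·-2.000) / (9) = -0.340
  δ = (4 - (2)·-2.500 - (1)·-0.556 - (-1)·-0.340) / (8) = 1.152
Iteration 2:
  α = (-7 - (2)·-0.556 - (-1)·-0.340 - (-2)·1.152) / (6) = -0.654
  β = (-6 - (2)·-0.654 - (3)·-0.340 - (1)·1.152) / (9) = -0.536
  γ = (8 - (-1)·-0.654 - (-1)·-0.536 - (-4)·1.152) / (9) = 1.269
  δ = (4 - (2)·-0.654 - (1)·-0.536 - (-1)·1.269) / (8) = 0.889
Residual b − A·x = (1.043, -4.564, -1.055, 0.001)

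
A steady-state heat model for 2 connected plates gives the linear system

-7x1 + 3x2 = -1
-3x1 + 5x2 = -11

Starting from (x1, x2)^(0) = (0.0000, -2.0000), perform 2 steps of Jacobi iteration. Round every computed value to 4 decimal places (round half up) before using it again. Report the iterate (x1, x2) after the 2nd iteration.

(-0.8000, -2.6286)

Iteration 1:
  x1 = (-1 - (3)·-2.0000) / (-7) = -0.7143
  x2 = (-11 - (-3)·0.0000) / (5) = -2.2000
Iteration 2:
  x1 = (-1 - (3)·-2.2000) / (-7) = -0.8000
  x2 = (-11 - (-3)·-0.7143) / (5) = -2.6286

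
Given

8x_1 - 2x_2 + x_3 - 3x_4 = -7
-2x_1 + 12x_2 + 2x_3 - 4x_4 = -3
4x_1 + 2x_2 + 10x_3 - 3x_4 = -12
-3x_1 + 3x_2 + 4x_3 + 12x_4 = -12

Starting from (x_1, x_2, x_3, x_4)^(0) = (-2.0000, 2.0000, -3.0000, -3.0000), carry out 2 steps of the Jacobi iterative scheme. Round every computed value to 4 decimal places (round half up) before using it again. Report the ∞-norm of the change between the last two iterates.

Iteration 1:
  x_1 = (-7 - (-2)·2.0000 - (1)·-3.0000 - (-3)·-3.0000) / (8) = -1.1250
  x_2 = (-3 - (-2)·-2.0000 - (2)·-3.0000 - (-4)·-3.0000) / (12) = -1.0833
  x_3 = (-12 - (4)·-2.0000 - (2)·2.0000 - (-3)·-3.0000) / (10) = -1.7000
  x_4 = (-12 - (-3)·-2.0000 - (3)·2.0000 - (4)·-3.0000) / (12) = -1.0000
Iteration 2:
  x_1 = (-7 - (-2)·-1.0833 - (1)·-1.7000 - (-3)·-1.0000) / (8) = -1.3083
  x_2 = (-3 - (-2)·-1.1250 - (2)·-1.7000 - (-4)·-1.0000) / (12) = -0.4875
  x_3 = (-12 - (4)·-1.1250 - (2)·-1.0833 - (-3)·-1.0000) / (10) = -0.8333
  x_4 = (-12 - (-3)·-1.1250 - (3)·-1.0833 - (4)·-1.7000) / (12) = -0.4438
Change: (-0.1833, 0.5958, 0.8667, 0.5562) → max |·| = 0.8667

0.8667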